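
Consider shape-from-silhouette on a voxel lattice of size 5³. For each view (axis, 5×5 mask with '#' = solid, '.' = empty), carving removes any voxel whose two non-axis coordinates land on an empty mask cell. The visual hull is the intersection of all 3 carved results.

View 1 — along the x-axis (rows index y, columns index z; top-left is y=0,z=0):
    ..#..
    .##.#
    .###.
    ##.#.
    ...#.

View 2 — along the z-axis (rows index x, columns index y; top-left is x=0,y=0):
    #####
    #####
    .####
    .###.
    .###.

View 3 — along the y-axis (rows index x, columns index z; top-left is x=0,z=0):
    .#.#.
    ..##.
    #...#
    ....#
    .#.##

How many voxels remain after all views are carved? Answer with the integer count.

remaining voxels: 21

full grid |V| = 125
[1] x-view keeps 11 columns → grid now 55
[2] z-view keeps 20 columns → grid now 50
[3] y-view keeps 10 columns → grid now 21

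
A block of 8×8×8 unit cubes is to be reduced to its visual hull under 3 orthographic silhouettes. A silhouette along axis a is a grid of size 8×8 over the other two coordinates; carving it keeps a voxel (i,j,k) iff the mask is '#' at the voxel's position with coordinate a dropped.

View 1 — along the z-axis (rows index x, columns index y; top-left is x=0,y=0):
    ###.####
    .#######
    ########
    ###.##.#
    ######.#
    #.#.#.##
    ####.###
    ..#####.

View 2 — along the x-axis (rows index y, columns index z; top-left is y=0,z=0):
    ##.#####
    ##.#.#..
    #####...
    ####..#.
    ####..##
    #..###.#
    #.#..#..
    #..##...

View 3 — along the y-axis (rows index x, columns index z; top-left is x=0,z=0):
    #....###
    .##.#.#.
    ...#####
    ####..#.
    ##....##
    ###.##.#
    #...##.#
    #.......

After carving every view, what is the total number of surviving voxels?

remaining voxels: 128

initial block: 8^3 = 512
  1. axis=2 (XY plane), |mask|=52  ⇒  voxels=416
  2. axis=0 (YZ plane), |mask|=38  ⇒  voxels=247
  3. axis=1 (XZ plane), |mask|=33  ⇒  voxels=128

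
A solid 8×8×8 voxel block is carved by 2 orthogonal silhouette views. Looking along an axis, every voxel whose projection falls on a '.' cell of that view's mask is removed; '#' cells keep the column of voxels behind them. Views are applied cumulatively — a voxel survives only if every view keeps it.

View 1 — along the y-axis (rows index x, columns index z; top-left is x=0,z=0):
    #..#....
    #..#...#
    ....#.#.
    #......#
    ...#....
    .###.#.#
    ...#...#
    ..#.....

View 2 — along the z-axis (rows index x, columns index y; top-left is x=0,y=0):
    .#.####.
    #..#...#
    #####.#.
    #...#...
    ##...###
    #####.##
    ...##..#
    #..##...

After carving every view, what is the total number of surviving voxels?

voxel count = 84

full grid |V| = 512
V1 y: intersect with XZ mask (18 set) -- 144 left
V2 z: intersect with XY mask (34 set) -- 84 left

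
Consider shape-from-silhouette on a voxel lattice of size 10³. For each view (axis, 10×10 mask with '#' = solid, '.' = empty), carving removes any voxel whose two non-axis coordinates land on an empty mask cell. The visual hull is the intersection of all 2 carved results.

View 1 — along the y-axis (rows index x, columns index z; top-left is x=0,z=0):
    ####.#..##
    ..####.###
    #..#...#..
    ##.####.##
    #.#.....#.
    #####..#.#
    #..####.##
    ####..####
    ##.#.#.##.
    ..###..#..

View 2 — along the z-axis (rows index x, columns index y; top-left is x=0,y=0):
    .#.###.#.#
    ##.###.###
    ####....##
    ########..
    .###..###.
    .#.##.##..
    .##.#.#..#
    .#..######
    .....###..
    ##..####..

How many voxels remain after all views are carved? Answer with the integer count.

voxel count = 366

before carving: 1000 voxels (10×10×10)
  1. axis=1 (XZ plane), |mask|=60  ⇒  voxels=600
  2. axis=2 (XY plane), |mask|=60  ⇒  voxels=366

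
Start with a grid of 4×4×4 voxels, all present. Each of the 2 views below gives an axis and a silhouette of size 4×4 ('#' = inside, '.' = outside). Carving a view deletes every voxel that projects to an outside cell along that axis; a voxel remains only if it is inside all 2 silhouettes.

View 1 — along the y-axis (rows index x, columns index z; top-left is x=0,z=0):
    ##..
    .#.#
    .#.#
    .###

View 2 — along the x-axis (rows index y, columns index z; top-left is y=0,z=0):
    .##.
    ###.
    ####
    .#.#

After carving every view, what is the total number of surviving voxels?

remaining voxels: 27

initial block: 4^3 = 64
V1 y: intersect with XZ mask (9 set) -- 36 left
V2 x: intersect with YZ mask (11 set) -- 27 left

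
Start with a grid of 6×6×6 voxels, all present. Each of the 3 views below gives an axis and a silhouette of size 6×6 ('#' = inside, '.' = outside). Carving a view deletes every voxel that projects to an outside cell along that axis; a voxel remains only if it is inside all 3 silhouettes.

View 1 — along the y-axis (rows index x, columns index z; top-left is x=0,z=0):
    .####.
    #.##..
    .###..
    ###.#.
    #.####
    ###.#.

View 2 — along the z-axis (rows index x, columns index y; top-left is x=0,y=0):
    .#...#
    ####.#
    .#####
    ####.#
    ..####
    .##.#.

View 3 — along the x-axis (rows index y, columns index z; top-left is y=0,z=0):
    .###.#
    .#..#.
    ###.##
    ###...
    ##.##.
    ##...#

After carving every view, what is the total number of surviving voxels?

start: 6×6×6 = 216 voxels
after view 1 [y-axis, 23 of 36 cells solid] → remaining = 138
after view 2 [z-axis, 24 of 36 cells solid] → remaining = 90
after view 3 [x-axis, 21 of 36 cells solid] → remaining = 51

51 voxels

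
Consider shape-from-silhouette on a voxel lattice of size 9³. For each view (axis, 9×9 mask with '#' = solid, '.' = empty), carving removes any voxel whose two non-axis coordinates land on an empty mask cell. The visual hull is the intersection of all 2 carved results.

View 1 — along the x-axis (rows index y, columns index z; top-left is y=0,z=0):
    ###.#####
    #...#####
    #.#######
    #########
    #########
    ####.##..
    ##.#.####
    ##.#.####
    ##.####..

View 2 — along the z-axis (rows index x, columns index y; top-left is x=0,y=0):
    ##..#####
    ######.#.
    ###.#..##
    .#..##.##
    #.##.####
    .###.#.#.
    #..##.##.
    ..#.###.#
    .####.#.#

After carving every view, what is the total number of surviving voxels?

voxel count = 388

before carving: 729 voxels (9×9×9)
  1. axis=0 (YZ plane), |mask|=66  ⇒  voxels=594
  2. axis=2 (XY plane), |mask|=53  ⇒  voxels=388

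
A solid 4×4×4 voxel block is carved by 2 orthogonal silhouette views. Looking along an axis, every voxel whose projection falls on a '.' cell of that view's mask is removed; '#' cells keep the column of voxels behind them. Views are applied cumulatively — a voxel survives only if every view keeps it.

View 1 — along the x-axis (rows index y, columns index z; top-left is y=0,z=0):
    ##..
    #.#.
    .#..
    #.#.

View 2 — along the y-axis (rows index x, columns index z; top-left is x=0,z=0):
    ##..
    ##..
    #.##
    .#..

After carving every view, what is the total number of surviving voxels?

voxel count = 17

before carving: 64 voxels (4×4×4)
carve view 1 (along x, YZ-mask fill 7/16): 28 voxels remain
carve view 2 (along y, XZ-mask fill 8/16): 17 voxels remain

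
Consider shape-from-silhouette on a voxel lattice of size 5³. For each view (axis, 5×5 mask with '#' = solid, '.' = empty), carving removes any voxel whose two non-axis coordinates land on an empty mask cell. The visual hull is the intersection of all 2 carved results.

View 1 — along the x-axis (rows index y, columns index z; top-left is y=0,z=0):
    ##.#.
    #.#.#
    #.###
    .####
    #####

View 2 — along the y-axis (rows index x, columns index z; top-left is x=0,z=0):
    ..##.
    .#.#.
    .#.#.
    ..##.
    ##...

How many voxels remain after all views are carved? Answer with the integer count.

full grid |V| = 125
  1. axis=0 (YZ plane), |mask|=19  ⇒  voxels=95
  2. axis=1 (XZ plane), |mask|=10  ⇒  voxels=37

|visual hull| = 37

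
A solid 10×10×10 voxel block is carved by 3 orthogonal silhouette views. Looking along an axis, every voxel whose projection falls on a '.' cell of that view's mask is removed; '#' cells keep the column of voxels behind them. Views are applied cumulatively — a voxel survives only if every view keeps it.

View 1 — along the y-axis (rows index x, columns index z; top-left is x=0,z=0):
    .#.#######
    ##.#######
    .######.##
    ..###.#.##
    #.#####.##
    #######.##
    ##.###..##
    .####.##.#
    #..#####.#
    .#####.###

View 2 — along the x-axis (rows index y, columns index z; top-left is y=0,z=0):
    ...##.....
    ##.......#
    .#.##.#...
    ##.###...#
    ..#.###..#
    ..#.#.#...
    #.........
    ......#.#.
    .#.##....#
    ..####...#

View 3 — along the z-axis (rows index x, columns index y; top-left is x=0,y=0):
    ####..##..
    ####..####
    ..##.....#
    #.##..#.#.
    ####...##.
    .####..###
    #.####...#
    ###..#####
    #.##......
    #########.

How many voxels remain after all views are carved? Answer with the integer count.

start: 10×10×10 = 1000 voxels
carve view 1 (along y, XZ-mask fill 77/100): 770 voxels remain
carve view 2 (along x, YZ-mask fill 35/100): 295 voxels remain
carve view 3 (along z, XY-mask fill 61/100): 184 voxels remain

voxel count = 184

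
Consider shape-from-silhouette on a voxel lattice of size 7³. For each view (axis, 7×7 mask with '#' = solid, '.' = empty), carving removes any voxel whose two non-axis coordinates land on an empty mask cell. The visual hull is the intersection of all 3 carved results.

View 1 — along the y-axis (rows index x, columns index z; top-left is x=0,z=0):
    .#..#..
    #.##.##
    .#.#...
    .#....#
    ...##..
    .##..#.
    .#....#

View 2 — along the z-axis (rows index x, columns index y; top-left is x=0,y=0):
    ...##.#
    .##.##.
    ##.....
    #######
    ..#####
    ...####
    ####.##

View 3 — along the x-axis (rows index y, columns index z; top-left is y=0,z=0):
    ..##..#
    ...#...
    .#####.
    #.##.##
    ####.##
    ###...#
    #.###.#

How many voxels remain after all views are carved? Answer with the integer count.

44 voxels

start: 7×7×7 = 343 voxels
  1. axis=1 (XZ plane), |mask|=18  ⇒  voxels=126
  2. axis=2 (XY plane), |mask|=31  ⇒  voxels=78
  3. axis=0 (YZ plane), |mask|=29  ⇒  voxels=44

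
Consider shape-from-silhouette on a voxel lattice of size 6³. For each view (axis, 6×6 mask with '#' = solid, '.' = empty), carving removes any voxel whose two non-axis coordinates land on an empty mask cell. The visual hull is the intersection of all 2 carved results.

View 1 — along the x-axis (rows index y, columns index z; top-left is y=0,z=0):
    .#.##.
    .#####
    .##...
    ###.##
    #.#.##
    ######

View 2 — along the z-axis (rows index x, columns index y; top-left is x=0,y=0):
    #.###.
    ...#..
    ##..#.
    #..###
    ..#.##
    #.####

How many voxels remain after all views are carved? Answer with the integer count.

start: 6×6×6 = 216 voxels
  1. axis=0 (YZ plane), |mask|=25  ⇒  voxels=150
  2. axis=2 (XY plane), |mask|=20  ⇒  voxels=81

remaining voxels: 81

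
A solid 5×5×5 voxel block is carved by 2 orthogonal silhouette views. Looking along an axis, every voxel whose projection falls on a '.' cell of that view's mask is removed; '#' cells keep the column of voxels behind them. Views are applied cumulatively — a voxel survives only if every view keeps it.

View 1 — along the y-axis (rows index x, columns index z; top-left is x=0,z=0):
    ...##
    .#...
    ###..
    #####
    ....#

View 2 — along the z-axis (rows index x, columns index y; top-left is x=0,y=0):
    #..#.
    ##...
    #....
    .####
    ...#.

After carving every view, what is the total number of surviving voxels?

full grid |V| = 125
[1] y-view keeps 12 columns → grid now 60
[2] z-view keeps 10 columns → grid now 30

|visual hull| = 30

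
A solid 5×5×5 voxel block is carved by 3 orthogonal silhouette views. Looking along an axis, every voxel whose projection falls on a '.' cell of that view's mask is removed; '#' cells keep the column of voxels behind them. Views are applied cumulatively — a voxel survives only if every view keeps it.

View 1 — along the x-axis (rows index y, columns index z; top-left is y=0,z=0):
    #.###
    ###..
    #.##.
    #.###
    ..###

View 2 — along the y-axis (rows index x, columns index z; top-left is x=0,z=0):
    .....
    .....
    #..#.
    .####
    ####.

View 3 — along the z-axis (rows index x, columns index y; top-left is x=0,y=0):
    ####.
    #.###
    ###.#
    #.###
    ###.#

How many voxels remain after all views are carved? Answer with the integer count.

initial block: 5^3 = 125
after view 1 [x-axis, 17 of 25 cells solid] → remaining = 85
after view 2 [y-axis, 10 of 25 cells solid] → remaining = 35
after view 3 [z-axis, 20 of 25 cells solid] → remaining = 28

|visual hull| = 28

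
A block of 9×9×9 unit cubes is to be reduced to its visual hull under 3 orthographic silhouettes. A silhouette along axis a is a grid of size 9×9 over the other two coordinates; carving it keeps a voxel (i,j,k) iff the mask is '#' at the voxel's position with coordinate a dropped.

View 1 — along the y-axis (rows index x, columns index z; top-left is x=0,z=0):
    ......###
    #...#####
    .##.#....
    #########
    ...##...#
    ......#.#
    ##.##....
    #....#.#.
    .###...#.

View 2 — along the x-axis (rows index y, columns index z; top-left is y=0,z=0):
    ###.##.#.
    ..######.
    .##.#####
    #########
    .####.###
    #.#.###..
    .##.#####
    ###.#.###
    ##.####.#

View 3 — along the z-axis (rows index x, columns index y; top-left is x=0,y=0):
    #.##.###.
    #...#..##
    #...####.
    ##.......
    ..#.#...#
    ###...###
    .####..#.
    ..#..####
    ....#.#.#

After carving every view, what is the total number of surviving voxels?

full grid |V| = 729
[1] y-view keeps 37 columns → grid now 333
[2] x-view keeps 61 columns → grid now 251
[3] z-view keeps 39 columns → grid now 108

voxel count = 108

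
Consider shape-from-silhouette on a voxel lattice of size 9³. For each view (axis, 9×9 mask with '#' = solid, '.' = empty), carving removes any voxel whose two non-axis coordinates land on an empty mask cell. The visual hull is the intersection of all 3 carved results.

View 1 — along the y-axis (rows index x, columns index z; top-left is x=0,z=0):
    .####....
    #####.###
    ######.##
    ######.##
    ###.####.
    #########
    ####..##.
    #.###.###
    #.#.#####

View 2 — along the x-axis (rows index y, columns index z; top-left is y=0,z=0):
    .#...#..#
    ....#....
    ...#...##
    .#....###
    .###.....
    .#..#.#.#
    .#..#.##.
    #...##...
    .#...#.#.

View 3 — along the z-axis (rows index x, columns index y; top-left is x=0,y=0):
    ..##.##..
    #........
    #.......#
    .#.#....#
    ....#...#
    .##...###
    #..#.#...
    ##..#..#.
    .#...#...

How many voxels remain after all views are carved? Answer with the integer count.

remaining voxels: 56

before carving: 729 voxels (9×9×9)
  1. axis=1 (XZ plane), |mask|=64  ⇒  voxels=576
  2. axis=0 (YZ plane), |mask|=28  ⇒  voxels=194
  3. axis=2 (XY plane), |mask|=26  ⇒  voxels=56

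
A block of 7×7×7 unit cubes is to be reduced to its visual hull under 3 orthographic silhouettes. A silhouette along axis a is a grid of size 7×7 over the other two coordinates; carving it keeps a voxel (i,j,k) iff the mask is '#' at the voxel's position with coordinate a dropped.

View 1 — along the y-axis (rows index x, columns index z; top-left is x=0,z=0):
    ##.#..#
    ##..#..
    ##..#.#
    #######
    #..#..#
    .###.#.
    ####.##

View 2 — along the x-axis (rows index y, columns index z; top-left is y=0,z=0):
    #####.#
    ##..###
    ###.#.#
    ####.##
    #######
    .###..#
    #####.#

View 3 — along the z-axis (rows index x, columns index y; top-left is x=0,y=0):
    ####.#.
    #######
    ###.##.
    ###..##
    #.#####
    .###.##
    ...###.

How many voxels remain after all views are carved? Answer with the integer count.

full grid |V| = 343
after view 1 [y-axis, 31 of 49 cells solid] → remaining = 217
after view 2 [x-axis, 39 of 49 cells solid] → remaining = 180
after view 3 [z-axis, 36 of 49 cells solid] → remaining = 125

|visual hull| = 125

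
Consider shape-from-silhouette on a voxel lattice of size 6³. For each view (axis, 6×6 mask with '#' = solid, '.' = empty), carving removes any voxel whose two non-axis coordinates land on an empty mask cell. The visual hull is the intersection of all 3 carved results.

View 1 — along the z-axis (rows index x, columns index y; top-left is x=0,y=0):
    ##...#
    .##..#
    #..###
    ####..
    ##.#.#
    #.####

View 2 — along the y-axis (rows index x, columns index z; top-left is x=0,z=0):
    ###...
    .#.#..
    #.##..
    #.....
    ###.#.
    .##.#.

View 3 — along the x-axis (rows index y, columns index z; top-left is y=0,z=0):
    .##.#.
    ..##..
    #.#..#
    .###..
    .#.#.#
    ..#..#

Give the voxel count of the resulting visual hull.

remaining voxels: 26

before carving: 216 voxels (6×6×6)
after view 1 [z-axis, 23 of 36 cells solid] → remaining = 138
after view 2 [y-axis, 16 of 36 cells solid] → remaining = 62
after view 3 [x-axis, 16 of 36 cells solid] → remaining = 26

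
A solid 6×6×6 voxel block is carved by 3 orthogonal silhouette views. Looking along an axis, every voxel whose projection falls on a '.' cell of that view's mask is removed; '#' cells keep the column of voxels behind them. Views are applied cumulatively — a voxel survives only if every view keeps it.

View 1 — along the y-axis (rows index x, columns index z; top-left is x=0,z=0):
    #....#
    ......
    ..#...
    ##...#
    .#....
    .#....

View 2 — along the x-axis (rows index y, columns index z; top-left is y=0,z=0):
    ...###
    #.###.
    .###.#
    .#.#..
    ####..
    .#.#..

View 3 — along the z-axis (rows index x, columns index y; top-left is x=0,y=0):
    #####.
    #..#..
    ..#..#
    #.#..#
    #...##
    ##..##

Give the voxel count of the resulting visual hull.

remaining voxels: 13

start: 6×6×6 = 216 voxels
[1] y-view keeps 8 columns → grid now 48
[2] x-view keeps 19 columns → grid now 23
[3] z-view keeps 19 columns → grid now 13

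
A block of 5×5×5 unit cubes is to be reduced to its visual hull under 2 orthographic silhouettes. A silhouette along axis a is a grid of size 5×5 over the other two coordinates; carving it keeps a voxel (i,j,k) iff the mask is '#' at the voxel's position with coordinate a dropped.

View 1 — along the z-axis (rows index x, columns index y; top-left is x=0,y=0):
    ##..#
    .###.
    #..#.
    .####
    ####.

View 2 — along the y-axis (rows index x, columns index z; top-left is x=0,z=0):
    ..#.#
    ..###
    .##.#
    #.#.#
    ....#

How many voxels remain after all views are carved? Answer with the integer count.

voxel count = 37

start: 5×5×5 = 125 voxels
  1. axis=2 (XY plane), |mask|=16  ⇒  voxels=80
  2. axis=1 (XZ plane), |mask|=12  ⇒  voxels=37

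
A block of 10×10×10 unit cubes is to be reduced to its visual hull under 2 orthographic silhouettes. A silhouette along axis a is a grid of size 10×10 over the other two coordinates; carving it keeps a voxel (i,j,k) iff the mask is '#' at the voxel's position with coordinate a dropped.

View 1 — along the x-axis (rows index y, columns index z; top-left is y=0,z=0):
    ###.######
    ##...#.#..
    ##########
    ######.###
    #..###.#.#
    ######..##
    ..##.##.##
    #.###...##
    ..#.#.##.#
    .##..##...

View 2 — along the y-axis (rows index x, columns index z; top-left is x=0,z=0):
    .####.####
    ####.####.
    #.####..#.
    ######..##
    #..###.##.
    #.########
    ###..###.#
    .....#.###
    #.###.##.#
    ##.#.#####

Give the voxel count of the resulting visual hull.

start: 10×10×10 = 1000 voxels
after view 1 [x-axis, 67 of 100 cells solid] → remaining = 670
after view 2 [y-axis, 71 of 100 cells solid] → remaining = 478

|visual hull| = 478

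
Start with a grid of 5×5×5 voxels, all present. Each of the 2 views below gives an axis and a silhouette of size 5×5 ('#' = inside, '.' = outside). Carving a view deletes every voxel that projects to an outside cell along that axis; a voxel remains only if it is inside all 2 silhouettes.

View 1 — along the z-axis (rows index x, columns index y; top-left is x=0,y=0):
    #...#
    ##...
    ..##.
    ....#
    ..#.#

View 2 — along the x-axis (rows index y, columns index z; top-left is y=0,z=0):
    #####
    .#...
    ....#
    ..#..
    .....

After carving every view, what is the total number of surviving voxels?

14 voxels

start: 5×5×5 = 125 voxels
carve view 1 (along z, XY-mask fill 9/25): 45 voxels remain
carve view 2 (along x, YZ-mask fill 8/25): 14 voxels remain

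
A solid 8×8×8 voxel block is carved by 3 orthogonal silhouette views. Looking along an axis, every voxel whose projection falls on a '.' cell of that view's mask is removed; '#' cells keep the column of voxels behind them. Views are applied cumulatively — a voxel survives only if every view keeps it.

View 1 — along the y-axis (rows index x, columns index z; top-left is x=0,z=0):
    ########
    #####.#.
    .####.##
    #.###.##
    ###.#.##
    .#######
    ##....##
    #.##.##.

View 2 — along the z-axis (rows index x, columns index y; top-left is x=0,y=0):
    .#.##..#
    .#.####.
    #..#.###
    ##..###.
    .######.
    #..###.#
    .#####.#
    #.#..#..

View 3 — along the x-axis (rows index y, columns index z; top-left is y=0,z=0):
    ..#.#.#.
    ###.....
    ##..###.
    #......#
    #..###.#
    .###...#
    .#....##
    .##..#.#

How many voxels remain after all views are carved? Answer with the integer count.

before carving: 512 voxels (8×8×8)
[1] y-view keeps 48 columns → grid now 384
[2] z-view keeps 39 columns → grid now 232
[3] x-view keeps 29 columns → grid now 108

remaining voxels: 108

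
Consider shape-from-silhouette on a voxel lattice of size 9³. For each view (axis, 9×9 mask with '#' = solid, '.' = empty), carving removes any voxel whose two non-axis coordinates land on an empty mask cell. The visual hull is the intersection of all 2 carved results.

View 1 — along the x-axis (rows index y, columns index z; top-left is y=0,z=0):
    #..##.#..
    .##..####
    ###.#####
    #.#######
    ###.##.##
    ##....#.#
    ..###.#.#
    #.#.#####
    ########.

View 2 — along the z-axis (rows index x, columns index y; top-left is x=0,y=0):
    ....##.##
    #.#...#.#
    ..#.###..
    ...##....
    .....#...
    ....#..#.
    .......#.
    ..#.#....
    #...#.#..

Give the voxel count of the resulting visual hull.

full grid |V| = 729
  1. axis=0 (YZ plane), |mask|=57  ⇒  voxels=513
  2. axis=2 (XY plane), |mask|=23  ⇒  voxels=146

|visual hull| = 146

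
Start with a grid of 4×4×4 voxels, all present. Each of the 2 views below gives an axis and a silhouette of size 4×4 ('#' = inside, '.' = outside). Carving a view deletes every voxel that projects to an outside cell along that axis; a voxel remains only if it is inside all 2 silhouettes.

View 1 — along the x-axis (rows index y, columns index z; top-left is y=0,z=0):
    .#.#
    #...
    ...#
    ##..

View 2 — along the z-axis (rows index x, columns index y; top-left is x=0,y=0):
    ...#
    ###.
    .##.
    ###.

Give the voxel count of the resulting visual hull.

start: 4×4×4 = 64 voxels
step 1: project along x, AND mask (6/16) → |grid| = 24
step 2: project along z, AND mask (9/16) → |grid| = 12

12 voxels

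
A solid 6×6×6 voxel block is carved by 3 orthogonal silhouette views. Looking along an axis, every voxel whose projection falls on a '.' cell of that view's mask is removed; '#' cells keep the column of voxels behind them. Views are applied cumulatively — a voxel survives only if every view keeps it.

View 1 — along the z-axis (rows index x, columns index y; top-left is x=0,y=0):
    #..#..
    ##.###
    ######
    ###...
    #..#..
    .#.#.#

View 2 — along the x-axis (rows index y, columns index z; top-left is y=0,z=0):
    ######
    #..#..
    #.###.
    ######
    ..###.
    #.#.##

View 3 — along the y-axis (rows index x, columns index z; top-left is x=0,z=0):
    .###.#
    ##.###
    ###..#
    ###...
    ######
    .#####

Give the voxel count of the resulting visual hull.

start: 6×6×6 = 216 voxels
step 1: project along z, AND mask (21/36) → |grid| = 126
step 2: project along x, AND mask (25/36) → |grid| = 94
step 3: project along y, AND mask (27/36) → |grid| = 67

67 voxels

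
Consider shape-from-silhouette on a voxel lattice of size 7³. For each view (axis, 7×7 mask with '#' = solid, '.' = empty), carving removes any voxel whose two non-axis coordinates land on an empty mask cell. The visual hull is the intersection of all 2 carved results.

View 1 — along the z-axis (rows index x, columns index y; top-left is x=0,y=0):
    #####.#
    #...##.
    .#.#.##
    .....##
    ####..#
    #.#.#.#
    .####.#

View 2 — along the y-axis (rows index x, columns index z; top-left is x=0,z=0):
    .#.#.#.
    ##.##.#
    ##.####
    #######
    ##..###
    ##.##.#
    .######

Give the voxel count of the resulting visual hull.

voxel count = 146

start: 7×7×7 = 343 voxels
  1. axis=2 (XY plane), |mask|=29  ⇒  voxels=203
  2. axis=1 (XZ plane), |mask|=37  ⇒  voxels=146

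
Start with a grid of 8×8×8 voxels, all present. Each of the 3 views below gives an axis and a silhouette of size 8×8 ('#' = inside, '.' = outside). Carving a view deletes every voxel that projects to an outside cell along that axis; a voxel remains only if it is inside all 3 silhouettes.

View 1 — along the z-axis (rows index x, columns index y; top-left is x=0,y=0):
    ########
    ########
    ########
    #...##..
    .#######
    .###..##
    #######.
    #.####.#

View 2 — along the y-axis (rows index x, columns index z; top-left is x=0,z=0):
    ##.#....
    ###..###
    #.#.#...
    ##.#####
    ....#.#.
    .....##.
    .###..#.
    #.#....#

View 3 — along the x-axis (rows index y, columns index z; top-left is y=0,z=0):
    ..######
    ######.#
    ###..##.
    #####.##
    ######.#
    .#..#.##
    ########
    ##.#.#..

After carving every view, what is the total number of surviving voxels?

remaining voxels: 138

before carving: 512 voxels (8×8×8)
step 1: project along z, AND mask (52/64) → |grid| = 416
step 2: project along y, AND mask (30/64) → |grid| = 187
step 3: project along x, AND mask (48/64) → |grid| = 138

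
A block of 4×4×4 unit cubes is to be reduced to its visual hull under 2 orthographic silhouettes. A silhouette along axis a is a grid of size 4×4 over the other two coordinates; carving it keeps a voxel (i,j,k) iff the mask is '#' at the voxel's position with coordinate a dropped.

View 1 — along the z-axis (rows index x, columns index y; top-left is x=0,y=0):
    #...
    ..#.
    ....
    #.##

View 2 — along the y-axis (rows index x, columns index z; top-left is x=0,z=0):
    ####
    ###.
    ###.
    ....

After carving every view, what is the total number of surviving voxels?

7 voxels

start: 4×4×4 = 64 voxels
carve view 1 (along z, XY-mask fill 5/16): 20 voxels remain
carve view 2 (along y, XZ-mask fill 10/16): 7 voxels remain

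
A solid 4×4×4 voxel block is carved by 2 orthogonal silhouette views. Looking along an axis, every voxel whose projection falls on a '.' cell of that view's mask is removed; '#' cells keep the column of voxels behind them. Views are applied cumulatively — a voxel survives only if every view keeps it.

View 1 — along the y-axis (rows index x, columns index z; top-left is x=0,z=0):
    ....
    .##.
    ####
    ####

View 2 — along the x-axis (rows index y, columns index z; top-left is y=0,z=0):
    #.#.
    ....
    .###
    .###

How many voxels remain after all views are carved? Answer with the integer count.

start: 4×4×4 = 64 voxels
after view 1 [y-axis, 10 of 16 cells solid] → remaining = 40
after view 2 [x-axis, 8 of 16 cells solid] → remaining = 21

voxel count = 21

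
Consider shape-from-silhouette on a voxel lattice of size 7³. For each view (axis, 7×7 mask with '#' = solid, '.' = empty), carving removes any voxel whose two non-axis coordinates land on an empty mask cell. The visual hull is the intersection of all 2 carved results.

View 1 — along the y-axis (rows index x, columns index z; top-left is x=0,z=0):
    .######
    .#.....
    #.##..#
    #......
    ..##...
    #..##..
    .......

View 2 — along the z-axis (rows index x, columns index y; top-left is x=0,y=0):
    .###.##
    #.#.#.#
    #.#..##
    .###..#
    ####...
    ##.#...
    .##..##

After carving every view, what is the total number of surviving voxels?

full grid |V| = 343
V1 y: intersect with XZ mask (17 set) -- 119 left
V2 z: intersect with XY mask (28 set) -- 71 left

voxel count = 71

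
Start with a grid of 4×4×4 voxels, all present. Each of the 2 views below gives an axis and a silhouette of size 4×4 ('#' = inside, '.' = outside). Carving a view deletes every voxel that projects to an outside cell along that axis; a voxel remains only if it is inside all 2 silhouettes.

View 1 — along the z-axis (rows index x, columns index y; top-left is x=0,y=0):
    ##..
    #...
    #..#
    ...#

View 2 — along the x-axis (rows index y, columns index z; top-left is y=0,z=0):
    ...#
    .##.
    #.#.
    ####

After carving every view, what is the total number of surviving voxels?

initial block: 4^3 = 64
after view 1 [z-axis, 6 of 16 cells solid] → remaining = 24
after view 2 [x-axis, 9 of 16 cells solid] → remaining = 13

13 voxels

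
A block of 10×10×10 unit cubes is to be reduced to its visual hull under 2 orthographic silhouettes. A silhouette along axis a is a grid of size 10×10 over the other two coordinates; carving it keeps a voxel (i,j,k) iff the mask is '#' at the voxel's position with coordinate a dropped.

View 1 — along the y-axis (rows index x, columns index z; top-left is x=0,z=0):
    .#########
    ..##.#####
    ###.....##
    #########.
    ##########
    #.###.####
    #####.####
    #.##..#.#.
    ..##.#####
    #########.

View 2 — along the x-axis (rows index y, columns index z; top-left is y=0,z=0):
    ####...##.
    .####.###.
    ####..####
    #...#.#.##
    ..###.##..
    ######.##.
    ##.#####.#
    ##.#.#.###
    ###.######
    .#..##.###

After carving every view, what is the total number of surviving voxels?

remaining voxels: 540

before carving: 1000 voxels (10×10×10)
  1. axis=1 (XZ plane), |mask|=78  ⇒  voxels=780
  2. axis=0 (YZ plane), |mask|=69  ⇒  voxels=540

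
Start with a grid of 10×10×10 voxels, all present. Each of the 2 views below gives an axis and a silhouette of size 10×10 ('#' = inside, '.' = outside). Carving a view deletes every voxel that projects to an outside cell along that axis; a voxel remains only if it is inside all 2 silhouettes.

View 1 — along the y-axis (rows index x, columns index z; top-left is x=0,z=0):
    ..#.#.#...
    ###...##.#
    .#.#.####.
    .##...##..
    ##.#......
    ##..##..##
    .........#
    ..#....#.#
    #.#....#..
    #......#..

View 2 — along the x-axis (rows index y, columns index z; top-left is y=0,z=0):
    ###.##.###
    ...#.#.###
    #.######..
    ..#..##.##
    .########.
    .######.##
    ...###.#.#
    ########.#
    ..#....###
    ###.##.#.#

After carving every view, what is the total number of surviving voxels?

|visual hull| = 241

full grid |V| = 1000
carve view 1 (along y, XZ-mask fill 37/100): 370 voxels remain
carve view 2 (along x, YZ-mask fill 66/100): 241 voxels remain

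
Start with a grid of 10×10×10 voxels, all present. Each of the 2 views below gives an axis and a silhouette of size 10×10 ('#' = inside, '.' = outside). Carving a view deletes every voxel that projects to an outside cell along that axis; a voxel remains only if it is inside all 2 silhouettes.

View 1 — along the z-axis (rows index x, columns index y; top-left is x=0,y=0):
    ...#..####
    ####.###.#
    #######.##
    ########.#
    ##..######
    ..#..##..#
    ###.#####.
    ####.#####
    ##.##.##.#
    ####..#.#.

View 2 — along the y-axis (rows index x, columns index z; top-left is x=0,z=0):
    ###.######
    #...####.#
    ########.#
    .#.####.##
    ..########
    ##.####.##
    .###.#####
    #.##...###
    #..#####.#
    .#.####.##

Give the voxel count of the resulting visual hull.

voxel count = 542

initial block: 10^3 = 1000
[1] z-view keeps 73 columns → grid now 730
[2] y-view keeps 75 columns → grid now 542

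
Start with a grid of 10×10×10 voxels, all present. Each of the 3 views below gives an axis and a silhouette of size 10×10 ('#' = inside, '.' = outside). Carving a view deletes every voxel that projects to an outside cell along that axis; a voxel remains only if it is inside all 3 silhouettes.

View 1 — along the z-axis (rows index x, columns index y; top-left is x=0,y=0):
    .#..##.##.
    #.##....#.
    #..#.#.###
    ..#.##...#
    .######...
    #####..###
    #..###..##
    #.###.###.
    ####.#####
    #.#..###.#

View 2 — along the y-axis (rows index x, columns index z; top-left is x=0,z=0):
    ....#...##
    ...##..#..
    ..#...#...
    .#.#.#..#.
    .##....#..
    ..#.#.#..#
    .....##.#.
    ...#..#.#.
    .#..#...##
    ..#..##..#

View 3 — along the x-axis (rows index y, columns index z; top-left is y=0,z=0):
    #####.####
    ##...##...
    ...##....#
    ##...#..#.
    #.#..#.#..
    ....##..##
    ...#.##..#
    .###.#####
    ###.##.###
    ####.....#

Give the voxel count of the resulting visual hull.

start: 10×10×10 = 1000 voxels
V1 z: intersect with XY mask (61 set) -- 610 left
V2 y: intersect with XZ mask (33 set) -- 204 left
V3 x: intersect with YZ mask (53 set) -- 104 left

|visual hull| = 104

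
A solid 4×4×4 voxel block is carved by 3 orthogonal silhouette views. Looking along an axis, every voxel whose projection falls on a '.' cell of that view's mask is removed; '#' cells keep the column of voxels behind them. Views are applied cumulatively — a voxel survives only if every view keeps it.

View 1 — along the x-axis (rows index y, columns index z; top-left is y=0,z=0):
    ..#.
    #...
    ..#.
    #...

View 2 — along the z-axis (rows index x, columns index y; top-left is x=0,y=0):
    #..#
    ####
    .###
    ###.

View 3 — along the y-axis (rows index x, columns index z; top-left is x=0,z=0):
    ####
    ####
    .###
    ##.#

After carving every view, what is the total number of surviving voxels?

remaining voxels: 8

initial block: 4^3 = 64
V1 x: intersect with YZ mask (4 set) -- 16 left
V2 z: intersect with XY mask (12 set) -- 12 left
V3 y: intersect with XZ mask (14 set) -- 8 left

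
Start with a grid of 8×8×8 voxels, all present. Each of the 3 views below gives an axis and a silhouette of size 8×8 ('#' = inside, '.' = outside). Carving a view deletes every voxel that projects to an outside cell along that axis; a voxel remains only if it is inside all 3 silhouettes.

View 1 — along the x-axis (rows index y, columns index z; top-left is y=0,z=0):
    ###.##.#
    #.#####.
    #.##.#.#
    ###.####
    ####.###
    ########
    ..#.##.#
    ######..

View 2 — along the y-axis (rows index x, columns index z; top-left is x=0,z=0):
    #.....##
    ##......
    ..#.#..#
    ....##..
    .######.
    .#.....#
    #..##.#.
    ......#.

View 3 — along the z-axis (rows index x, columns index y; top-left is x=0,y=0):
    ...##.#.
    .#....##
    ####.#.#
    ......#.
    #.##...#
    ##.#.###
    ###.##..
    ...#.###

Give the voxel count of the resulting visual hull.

start: 8×8×8 = 512 voxels
after view 1 [x-axis, 49 of 64 cells solid] → remaining = 392
after view 2 [y-axis, 23 of 64 cells solid] → remaining = 136
after view 3 [z-axis, 32 of 64 cells solid] → remaining = 69

69 voxels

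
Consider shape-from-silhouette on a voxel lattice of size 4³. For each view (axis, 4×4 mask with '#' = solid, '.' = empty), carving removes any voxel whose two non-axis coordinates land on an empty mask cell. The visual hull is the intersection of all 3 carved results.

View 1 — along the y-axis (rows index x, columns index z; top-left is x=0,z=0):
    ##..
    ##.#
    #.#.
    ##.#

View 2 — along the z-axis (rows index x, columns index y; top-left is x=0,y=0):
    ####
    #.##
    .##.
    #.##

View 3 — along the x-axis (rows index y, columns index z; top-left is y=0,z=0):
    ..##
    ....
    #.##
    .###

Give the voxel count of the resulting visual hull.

initial block: 4^3 = 64
  1. axis=1 (XZ plane), |mask|=10  ⇒  voxels=40
  2. axis=2 (XY plane), |mask|=12  ⇒  voxels=30
  3. axis=0 (YZ plane), |mask|=8  ⇒  voxels=14

14 voxels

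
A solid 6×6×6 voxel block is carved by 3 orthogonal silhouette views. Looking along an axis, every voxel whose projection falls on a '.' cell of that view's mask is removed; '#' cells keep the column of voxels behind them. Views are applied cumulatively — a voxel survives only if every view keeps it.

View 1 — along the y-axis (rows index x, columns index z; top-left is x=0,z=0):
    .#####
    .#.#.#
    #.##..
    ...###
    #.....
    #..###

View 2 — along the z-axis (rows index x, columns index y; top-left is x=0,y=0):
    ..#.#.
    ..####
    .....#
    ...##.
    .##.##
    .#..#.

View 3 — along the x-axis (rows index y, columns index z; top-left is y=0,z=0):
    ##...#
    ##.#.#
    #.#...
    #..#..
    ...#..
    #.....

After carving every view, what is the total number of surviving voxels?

full grid |V| = 216
carve view 1 (along y, XZ-mask fill 19/36): 114 voxels remain
carve view 2 (along z, XY-mask fill 15/36): 43 voxels remain
carve view 3 (along x, YZ-mask fill 13/36): 14 voxels remain

remaining voxels: 14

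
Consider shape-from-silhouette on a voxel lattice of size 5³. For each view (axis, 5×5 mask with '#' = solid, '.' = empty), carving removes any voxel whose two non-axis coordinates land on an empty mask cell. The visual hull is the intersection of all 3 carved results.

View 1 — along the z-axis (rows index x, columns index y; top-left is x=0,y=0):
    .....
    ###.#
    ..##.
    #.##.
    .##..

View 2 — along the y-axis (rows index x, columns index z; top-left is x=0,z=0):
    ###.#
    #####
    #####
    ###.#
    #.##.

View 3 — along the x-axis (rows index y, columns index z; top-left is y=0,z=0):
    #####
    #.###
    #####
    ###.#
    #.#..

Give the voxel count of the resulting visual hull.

initial block: 5^3 = 125
V1 z: intersect with XY mask (11 set) -- 55 left
V2 y: intersect with XZ mask (21 set) -- 48 left
V3 x: intersect with YZ mask (20 set) -- 43 left

43 voxels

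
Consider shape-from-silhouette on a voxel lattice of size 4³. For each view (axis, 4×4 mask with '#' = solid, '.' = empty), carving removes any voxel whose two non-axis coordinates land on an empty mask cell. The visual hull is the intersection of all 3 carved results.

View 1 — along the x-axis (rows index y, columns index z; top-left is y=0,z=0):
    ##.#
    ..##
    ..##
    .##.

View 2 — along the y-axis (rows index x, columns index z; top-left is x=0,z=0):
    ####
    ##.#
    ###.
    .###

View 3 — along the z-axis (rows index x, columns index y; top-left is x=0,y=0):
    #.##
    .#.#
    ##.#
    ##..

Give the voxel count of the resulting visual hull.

voxel count = 18

full grid |V| = 64
carve view 1 (along x, YZ-mask fill 9/16): 36 voxels remain
carve view 2 (along y, XZ-mask fill 13/16): 29 voxels remain
carve view 3 (along z, XY-mask fill 10/16): 18 voxels remain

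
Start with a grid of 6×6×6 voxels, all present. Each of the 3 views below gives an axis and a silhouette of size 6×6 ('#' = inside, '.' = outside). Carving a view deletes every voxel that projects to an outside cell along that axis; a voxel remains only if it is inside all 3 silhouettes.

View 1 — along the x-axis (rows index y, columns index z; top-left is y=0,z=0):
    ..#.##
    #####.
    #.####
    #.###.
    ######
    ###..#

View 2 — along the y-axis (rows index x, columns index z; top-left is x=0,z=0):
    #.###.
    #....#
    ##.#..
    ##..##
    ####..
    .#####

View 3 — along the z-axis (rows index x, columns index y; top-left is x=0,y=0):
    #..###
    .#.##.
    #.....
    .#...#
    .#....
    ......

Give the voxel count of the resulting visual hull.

voxel count = 26

start: 6×6×6 = 216 voxels
[1] x-view keeps 27 columns → grid now 162
[2] y-view keeps 22 columns → grid now 98
[3] z-view keeps 11 columns → grid now 26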